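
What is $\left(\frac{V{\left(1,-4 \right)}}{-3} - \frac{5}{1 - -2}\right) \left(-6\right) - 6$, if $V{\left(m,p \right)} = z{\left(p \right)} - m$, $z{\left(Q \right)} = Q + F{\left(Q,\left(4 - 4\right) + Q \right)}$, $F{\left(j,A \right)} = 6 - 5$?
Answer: $-4$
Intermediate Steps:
$F{\left(j,A \right)} = 1$
$z{\left(Q \right)} = 1 + Q$ ($z{\left(Q \right)} = Q + 1 = 1 + Q$)
$V{\left(m,p \right)} = 1 + p - m$ ($V{\left(m,p \right)} = \left(1 + p\right) - m = 1 + p - m$)
$\left(\frac{V{\left(1,-4 \right)}}{-3} - \frac{5}{1 - -2}\right) \left(-6\right) - 6 = \left(\frac{1 - 4 - 1}{-3} - \frac{5}{1 - -2}\right) \left(-6\right) - 6 = \left(\left(1 - 4 - 1\right) \left(- \frac{1}{3}\right) - \frac{5}{1 + 2}\right) \left(-6\right) - 6 = \left(\left(-4\right) \left(- \frac{1}{3}\right) - \frac{5}{3}\right) \left(-6\right) - 6 = \left(\frac{4}{3} - \frac{5}{3}\right) \left(-6\right) - 6 = \left(- \frac{1}{3}\right) \left(-6\right) - 6 = 2 - 6 = -4$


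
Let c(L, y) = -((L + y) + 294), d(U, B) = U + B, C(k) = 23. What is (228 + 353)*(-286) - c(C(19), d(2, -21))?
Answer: -165868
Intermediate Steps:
d(U, B) = B + U
c(L, y) = -294 - L - y (c(L, y) = -(294 + L + y) = -294 - L - y)
(228 + 353)*(-286) - c(C(19), d(2, -21)) = (228 + 353)*(-286) - (-294 - 1*23 - (-21 + 2)) = 581*(-286) - (-294 - 23 - 1*(-19)) = -166166 - (-294 - 23 + 19) = -166166 - 1*(-298) = -166166 + 298 = -165868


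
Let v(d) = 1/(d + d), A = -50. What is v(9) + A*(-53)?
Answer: 47701/18 ≈ 2650.1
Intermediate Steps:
v(d) = 1/(2*d)
v(9) + A*(-53) = (½)/9 - 50*(-53) = (½)*(⅑) + 2650 = 1/18 + 2650 = 47701/18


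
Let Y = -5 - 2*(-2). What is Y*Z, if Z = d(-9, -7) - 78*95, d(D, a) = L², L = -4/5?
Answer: 185234/25 ≈ 7409.4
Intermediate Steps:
L = -⅘ (L = -4*⅕ = -⅘ ≈ -0.80000)
d(D, a) = 16/25 (d(D, a) = (-⅘)² = 16/25)
Z = -185234/25 (Z = 16/25 - 78*95 = 16/25 - 7410 = -185234/25 ≈ -7409.4)
Y = -1 (Y = -5 + 4 = -1)
Y*Z = -1*(-185234/25) = 185234/25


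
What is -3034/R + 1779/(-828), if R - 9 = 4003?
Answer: -804125/276828 ≈ -2.9048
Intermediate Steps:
R = 4012 (R = 9 + 4003 = 4012)
-3034/R + 1779/(-828) = -3034/4012 + 1779/(-828) = -3034*1/4012 + 1779*(-1/828) = -1517/2006 - 593/276 = -804125/276828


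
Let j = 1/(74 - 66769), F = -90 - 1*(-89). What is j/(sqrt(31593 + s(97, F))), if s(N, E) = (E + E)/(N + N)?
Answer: -sqrt(74314610)/102194080700 ≈ -8.4355e-8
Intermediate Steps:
F = -1 (F = -90 + 89 = -1)
j = -1/66695 (j = 1/(-66695) = -1/66695 ≈ -1.4994e-5)
s(N, E) = E/N (s(N, E) = (2*E)/((2*N)) = (2*E)*(1/(2*N)) = E/N)
j/(sqrt(31593 + s(97, F))) = -1/(66695*sqrt(31593 - 1/97)) = -sqrt(74314610)/1532260/66695 = -sqrt(74314610)/102194080700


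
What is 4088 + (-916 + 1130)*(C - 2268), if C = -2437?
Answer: -1002782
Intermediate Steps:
4088 + (-916 + 1130)*(C - 2268) = 4088 + (-916 + 1130)*(-2437 - 2268) = 4088 + 214*(-4705) = 4088 - 1006870 = -1002782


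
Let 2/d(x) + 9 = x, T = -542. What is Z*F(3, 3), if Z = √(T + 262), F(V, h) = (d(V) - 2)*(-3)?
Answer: 14*I*√70 ≈ 117.13*I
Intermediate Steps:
d(x) = 2/(-9 + x)
F(V, h) = 6 - 6/(-9 + V) (F(V, h) = (2/(-9 + V) - 2)*(-3) = (-2 + 2/(-9 + V))*(-3) = 6 - 6/(-9 + V))
Z = 2*I*√70 (Z = √(-542 + 262) = √(-280) = 2*I*√70 ≈ 16.733*I)
Z*F(3, 3) = (2*I*√70)*(6*(-10 + 3)/(-9 + 3)) = (2*I*√70)*(6*(-7)/(-6)) = (2*I*√70)*(6*(-⅙)*(-7)) = (2*I*√70)*7 = 14*I*√70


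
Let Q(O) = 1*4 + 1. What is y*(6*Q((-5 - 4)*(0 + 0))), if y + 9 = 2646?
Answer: 79110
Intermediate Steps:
y = 2637 (y = -9 + 2646 = 2637)
Q(O) = 5 (Q(O) = 4 + 1 = 5)
y*(6*Q((-5 - 4)*(0 + 0))) = 2637*(6*5) = 2637*30 = 79110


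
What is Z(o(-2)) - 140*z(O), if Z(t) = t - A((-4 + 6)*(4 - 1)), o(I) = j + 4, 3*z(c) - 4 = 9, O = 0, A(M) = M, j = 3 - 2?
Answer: -1823/3 ≈ -607.67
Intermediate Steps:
j = 1
z(c) = 13/3 (z(c) = 4/3 + (⅓)*9 = 4/3 + 3 = 13/3)
o(I) = 5 (o(I) = 1 + 4 = 5)
Z(t) = -6 + t (Z(t) = t - (-4 + 6)*(4 - 1) = t - 2*3 = t - 1*6 = t - 6 = -6 + t)
Z(o(-2)) - 140*z(O) = (-6 + 5) - 140*13/3 = -1 - 1820/3 = -1823/3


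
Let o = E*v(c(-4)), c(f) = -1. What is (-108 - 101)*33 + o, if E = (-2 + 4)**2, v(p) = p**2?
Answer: -6893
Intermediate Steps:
E = 4 (E = 2**2 = 4)
o = 4 (o = 4*(-1)**2 = 4*1 = 4)
(-108 - 101)*33 + o = (-108 - 101)*33 + 4 = -209*33 + 4 = -6897 + 4 = -6893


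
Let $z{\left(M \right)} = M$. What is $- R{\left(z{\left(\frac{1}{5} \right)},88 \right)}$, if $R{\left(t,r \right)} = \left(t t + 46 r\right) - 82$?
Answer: $- \frac{99151}{25} \approx -3966.0$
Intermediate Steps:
$R{\left(t,r \right)} = -82 + t^{2} + 46 r$ ($R{\left(t,r \right)} = \left(t^{2} + 46 r\right) - 82 = -82 + t^{2} + 46 r$)
$- R{\left(z{\left(\frac{1}{5} \right)},88 \right)} = - (-82 + \left(\frac{1}{5}\right)^{2} + 46 \cdot 88) = - (-82 + \left(\frac{1}{5}\right)^{2} + 4048) = - (-82 + \frac{1}{25} + 4048) = \left(-1\right) \frac{99151}{25} = - \frac{99151}{25}$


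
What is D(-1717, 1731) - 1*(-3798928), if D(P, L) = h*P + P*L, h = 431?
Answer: 86774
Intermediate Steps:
D(P, L) = 431*P + L*P (D(P, L) = 431*P + P*L = 431*P + L*P)
D(-1717, 1731) - 1*(-3798928) = -1717*(431 + 1731) - 1*(-3798928) = -1717*2162 + 3798928 = -3712154 + 3798928 = 86774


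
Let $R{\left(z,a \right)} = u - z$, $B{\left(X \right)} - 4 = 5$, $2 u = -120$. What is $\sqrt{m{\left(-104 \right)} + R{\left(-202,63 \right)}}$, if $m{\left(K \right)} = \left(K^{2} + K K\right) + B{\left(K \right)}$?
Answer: $\sqrt{21783} \approx 147.59$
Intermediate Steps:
$u = -60$ ($u = \frac{1}{2} \left(-120\right) = -60$)
$B{\left(X \right)} = 9$ ($B{\left(X \right)} = 4 + 5 = 9$)
$R{\left(z,a \right)} = -60 - z$
$m{\left(K \right)} = 9 + 2 K^{2}$ ($m{\left(K \right)} = \left(K^{2} + K K\right) + 9 = \left(K^{2} + K^{2}\right) + 9 = 2 K^{2} + 9 = 9 + 2 K^{2}$)
$\sqrt{m{\left(-104 \right)} + R{\left(-202,63 \right)}} = \sqrt{\left(9 + 2 \left(-104\right)^{2}\right) - -142} = \sqrt{\left(9 + 2 \cdot 10816\right) + \left(-60 + 202\right)} = \sqrt{\left(9 + 21632\right) + 142} = \sqrt{21641 + 142} = \sqrt{21783}$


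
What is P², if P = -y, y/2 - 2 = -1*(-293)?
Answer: 348100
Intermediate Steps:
y = 590 (y = 4 + 2*(-1*(-293)) = 4 + 2*293 = 4 + 586 = 590)
P = -590 (P = -1*590 = -590)
P² = (-590)² = 348100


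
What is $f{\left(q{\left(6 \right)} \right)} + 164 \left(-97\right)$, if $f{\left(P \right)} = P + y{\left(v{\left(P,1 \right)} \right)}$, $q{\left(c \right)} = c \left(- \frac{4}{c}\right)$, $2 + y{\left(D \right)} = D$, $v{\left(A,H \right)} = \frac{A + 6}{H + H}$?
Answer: $-15913$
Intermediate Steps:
$v{\left(A,H \right)} = \frac{6 + A}{2 H}$
$y{\left(D \right)} = -2 + D$
$q{\left(c \right)} = -4$
$f{\left(P \right)} = 1 + \frac{3 P}{2}$ ($f{\left(P \right)} = P + \left(-2 + \frac{6 + P}{2 \cdot 1}\right) = P + \left(-2 + \frac{1}{2} \cdot 1 \left(6 + P\right)\right) = P + \left(-2 + \left(3 + \frac{P}{2}\right)\right) = P + \left(1 + \frac{P}{2}\right) = 1 + \frac{3 P}{2}$)
$f{\left(q{\left(6 \right)} \right)} + 164 \left(-97\right) = \left(1 + \frac{3}{2} \left(-4\right)\right) + 164 \left(-97\right) = \left(1 - 6\right) - 15908 = -5 - 15908 = -15913$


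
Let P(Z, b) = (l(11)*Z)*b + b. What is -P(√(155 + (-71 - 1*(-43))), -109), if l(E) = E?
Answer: 109 + 1199*√127 ≈ 13621.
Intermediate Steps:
P(Z, b) = b + 11*Z*b (P(Z, b) = (11*Z)*b + b = 11*Z*b + b = b + 11*Z*b)
-P(√(155 + (-71 - 1*(-43))), -109) = -(-109)*(1 + 11*√(155 + (-71 - 1*(-43)))) = -(-109)*(1 + 11*√(155 + (-71 + 43))) = -(-109)*(1 + 11*√(155 - 28)) = -(-109)*(1 + 11*√127) = -(-109 - 1199*√127) = 109 + 1199*√127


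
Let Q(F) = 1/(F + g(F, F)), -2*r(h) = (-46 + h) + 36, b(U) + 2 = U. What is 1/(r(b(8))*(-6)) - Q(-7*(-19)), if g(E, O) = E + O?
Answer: -137/1596 ≈ -0.085840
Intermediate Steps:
b(U) = -2 + U
r(h) = 5 - h/2 (r(h) = -((-46 + h) + 36)/2 = -(-10 + h)/2 = 5 - h/2)
Q(F) = 1/(3*F) (Q(F) = 1/(F + (F + F)) = 1/(F + 2*F) = 1/(3*F))
1/(r(b(8))*(-6)) - Q(-7*(-19)) = 1/((5 - (-2 + 8)/2)*(-6)) - 1/(3*((-7*(-19)))) = 1/((5 - 1/2*6)*(-6)) - 1/(3*133) = 1/((5 - 3)*(-6)) - 1/(3*133) = 1/(2*(-6)) - 1*1/399 = 1/(-12) - 1/399 = -1/12 - 1/399 = -137/1596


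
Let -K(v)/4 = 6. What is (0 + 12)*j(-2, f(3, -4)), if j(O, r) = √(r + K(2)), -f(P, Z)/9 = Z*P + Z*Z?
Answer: 24*I*√15 ≈ 92.952*I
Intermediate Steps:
K(v) = -24 (K(v) = -4*6 = -24)
f(P, Z) = -9*Z² - 9*P*Z (f(P, Z) = -9*(Z*P + Z*Z) = -9*(P*Z + Z²) = -9*(Z² + P*Z) = -9*Z² - 9*P*Z)
j(O, r) = √(-24 + r) (j(O, r) = √(r - 24) = √(-24 + r))
(0 + 12)*j(-2, f(3, -4)) = (0 + 12)*√(-24 - 9*(-4)*(3 - 4)) = 12*√(-24 - 9*(-4)*(-1)) = 12*√(-24 - 36) = 12*√(-60) = 12*(2*I*√15) = 24*I*√15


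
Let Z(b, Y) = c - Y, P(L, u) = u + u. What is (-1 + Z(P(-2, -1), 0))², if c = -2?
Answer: 9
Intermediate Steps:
P(L, u) = 2*u
Z(b, Y) = -2 - Y
(-1 + Z(P(-2, -1), 0))² = (-1 + (-2 - 1*0))² = (-1 + (-2 + 0))² = (-1 - 2)² = (-3)² = 9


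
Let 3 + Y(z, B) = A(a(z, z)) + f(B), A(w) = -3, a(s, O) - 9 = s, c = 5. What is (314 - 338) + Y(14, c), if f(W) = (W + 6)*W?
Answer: 25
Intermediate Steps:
a(s, O) = 9 + s
f(W) = W*(6 + W) (f(W) = (6 + W)*W = W*(6 + W))
Y(z, B) = -6 + B*(6 + B) (Y(z, B) = -3 + (-3 + B*(6 + B)) = -6 + B*(6 + B))
(314 - 338) + Y(14, c) = (314 - 338) + (-6 + 5*(6 + 5)) = -24 + (-6 + 5*11) = -24 + (-6 + 55) = -24 + 49 = 25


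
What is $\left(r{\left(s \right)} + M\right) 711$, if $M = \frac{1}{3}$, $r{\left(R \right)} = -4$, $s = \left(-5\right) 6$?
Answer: $-2607$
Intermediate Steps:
$s = -30$
$M = \frac{1}{3} \approx 0.33333$
$\left(r{\left(s \right)} + M\right) 711 = \left(-4 + \frac{1}{3}\right) 711 = \left(- \frac{11}{3}\right) 711 = -2607$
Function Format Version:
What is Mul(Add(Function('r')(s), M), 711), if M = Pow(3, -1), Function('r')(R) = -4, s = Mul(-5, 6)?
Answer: -2607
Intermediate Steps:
s = -30
M = Rational(1, 3) ≈ 0.33333
Mul(Add(Function('r')(s), M), 711) = Mul(Add(-4, Rational(1, 3)), 711) = Mul(Rational(-11, 3), 711) = -2607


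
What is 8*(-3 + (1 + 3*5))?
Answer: 104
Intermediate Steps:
8*(-3 + (1 + 3*5)) = 8*(-3 + (1 + 15)) = 8*(-3 + 16) = 8*13 = 104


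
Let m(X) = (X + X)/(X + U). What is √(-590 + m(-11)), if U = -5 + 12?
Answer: I*√2338/2 ≈ 24.176*I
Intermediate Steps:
U = 7
m(X) = 2*X/(7 + X) (m(X) = (X + X)/(X + 7) = (2*X)/(7 + X) = 2*X/(7 + X))
√(-590 + m(-11)) = √(-590 + 2*(-11)/(7 - 11)) = √(-590 + 2*(-11)/(-4)) = √(-590 + 2*(-11)*(-¼)) = √(-590 + 11/2) = √(-1169/2) = I*√2338/2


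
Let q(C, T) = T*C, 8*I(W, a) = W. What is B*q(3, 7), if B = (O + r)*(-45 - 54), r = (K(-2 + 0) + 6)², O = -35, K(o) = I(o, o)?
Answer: 64449/16 ≈ 4028.1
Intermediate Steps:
I(W, a) = W/8
K(o) = o/8
q(C, T) = C*T
r = 529/16 (r = ((-2 + 0)/8 + 6)² = ((⅛)*(-2) + 6)² = (-¼ + 6)² = (23/4)² = 529/16 ≈ 33.063)
B = 3069/16 (B = (-35 + 529/16)*(-45 - 54) = -31/16*(-99) = 3069/16 ≈ 191.81)
B*q(3, 7) = 3069*(3*7)/16 = (3069/16)*21 = 64449/16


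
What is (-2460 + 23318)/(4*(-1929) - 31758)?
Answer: -10429/19737 ≈ -0.52840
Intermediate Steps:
(-2460 + 23318)/(4*(-1929) - 31758) = 20858/(-7716 - 31758) = 20858/(-39474) = 20858*(-1/39474) = -10429/19737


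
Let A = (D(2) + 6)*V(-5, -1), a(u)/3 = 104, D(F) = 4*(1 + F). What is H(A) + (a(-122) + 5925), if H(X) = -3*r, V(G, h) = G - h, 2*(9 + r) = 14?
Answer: 6243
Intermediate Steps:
r = -2 (r = -9 + (½)*14 = -9 + 7 = -2)
D(F) = 4 + 4*F
a(u) = 312 (a(u) = 3*104 = 312)
A = -72 (A = ((4 + 4*2) + 6)*(-5 - 1*(-1)) = ((4 + 8) + 6)*(-5 + 1) = (12 + 6)*(-4) = 18*(-4) = -72)
H(X) = 6 (H(X) = -3*(-2) = 6)
H(A) + (a(-122) + 5925) = 6 + (312 + 5925) = 6 + 6237 = 6243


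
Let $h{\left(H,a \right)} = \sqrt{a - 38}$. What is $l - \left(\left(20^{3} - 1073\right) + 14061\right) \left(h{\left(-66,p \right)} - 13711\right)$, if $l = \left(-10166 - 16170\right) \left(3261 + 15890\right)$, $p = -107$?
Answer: $-216594268 - 20988 i \sqrt{145} \approx -2.1659 \cdot 10^{8} - 2.5273 \cdot 10^{5} i$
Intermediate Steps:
$h{\left(H,a \right)} = \sqrt{-38 + a}$
$l = -504360736$ ($l = \left(-26336\right) 19151 = -504360736$)
$l - \left(\left(20^{3} - 1073\right) + 14061\right) \left(h{\left(-66,p \right)} - 13711\right) = -504360736 - \left(\left(20^{3} - 1073\right) + 14061\right) \left(\sqrt{-38 - 107} - 13711\right) = -504360736 - \left(\left(8000 - 1073\right) + 14061\right) \left(\sqrt{-145} - 13711\right) = -504360736 - \left(6927 + 14061\right) \left(i \sqrt{145} - 13711\right) = -504360736 - 20988 \left(-13711 + i \sqrt{145}\right) = -504360736 - \left(-287766468 + 20988 i \sqrt{145}\right) = -504360736 + \left(287766468 - 20988 i \sqrt{145}\right) = -216594268 - 20988 i \sqrt{145}$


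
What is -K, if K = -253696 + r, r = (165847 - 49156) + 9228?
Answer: 127777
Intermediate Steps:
r = 125919 (r = 116691 + 9228 = 125919)
K = -127777 (K = -253696 + 125919 = -127777)
-K = -1*(-127777) = 127777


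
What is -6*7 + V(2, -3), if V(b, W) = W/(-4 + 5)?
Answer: -45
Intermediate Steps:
V(b, W) = W (V(b, W) = W/1 = 1*W = W)
-6*7 + V(2, -3) = -6*7 - 3 = -42 - 3 = -45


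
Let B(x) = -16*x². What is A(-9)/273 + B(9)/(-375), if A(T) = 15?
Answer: 39937/11375 ≈ 3.5109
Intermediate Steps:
A(-9)/273 + B(9)/(-375) = 15/273 - 16*9²/(-375) = 15*(1/273) - 16*81*(-1/375) = 5/91 - 1296*(-1/375) = 5/91 + 432/125 = 39937/11375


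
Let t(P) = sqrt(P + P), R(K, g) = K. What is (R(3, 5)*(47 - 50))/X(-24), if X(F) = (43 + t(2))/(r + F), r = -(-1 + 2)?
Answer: 5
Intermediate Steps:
r = -1 (r = -1*1 = -1)
t(P) = sqrt(2)*sqrt(P) (t(P) = sqrt(2*P) = sqrt(2)*sqrt(P))
X(F) = 45/(-1 + F) (X(F) = (43 + sqrt(2)*sqrt(2))/(-1 + F) = (43 + 2)/(-1 + F) = 45/(-1 + F))
(R(3, 5)*(47 - 50))/X(-24) = (3*(47 - 50))/((45/(-1 - 24))) = (3*(-3))/((45/(-25))) = -9/(45*(-1/25)) = -9/(-9/5) = -9*(-5/9) = 5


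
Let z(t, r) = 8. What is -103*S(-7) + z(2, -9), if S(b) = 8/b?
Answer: 880/7 ≈ 125.71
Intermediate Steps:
-103*S(-7) + z(2, -9) = -824/(-7) + 8 = -824*(-1)/7 + 8 = -103*(-8/7) + 8 = 824/7 + 8 = 880/7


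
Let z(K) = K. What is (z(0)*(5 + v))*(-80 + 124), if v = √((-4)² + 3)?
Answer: 0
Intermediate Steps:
v = √19 (v = √(16 + 3) = √19 ≈ 4.3589)
(z(0)*(5 + v))*(-80 + 124) = (0*(5 + √19))*(-80 + 124) = 0*44 = 0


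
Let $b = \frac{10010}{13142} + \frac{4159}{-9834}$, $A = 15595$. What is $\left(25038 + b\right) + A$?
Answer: $\frac{2625694412843}{64619214} \approx 40633.0$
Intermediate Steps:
$b = \frac{21890381}{64619214}$ ($b = 10010 \cdot \frac{1}{13142} + 4159 \left(- \frac{1}{9834}\right) = \frac{5005}{6571} - \frac{4159}{9834} = \frac{21890381}{64619214} \approx 0.33876$)
$\left(25038 + b\right) + A = \left(25038 + \frac{21890381}{64619214}\right) + 15595 = \frac{1617957770513}{64619214} + 15595 = \frac{2625694412843}{64619214}$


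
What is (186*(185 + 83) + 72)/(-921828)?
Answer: -4160/76819 ≈ -0.054153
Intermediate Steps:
(186*(185 + 83) + 72)/(-921828) = (186*268 + 72)*(-1/921828) = (49848 + 72)*(-1/921828) = 49920*(-1/921828) = -4160/76819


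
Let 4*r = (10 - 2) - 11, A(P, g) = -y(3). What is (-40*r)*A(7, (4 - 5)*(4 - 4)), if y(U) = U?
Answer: -90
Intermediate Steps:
A(P, g) = -3 (A(P, g) = -1*3 = -3)
r = -3/4 (r = ((10 - 2) - 11)/4 = (8 - 11)/4 = (1/4)*(-3) = -3/4 ≈ -0.75000)
(-40*r)*A(7, (4 - 5)*(4 - 4)) = -40*(-3/4)*(-3) = 30*(-3) = -90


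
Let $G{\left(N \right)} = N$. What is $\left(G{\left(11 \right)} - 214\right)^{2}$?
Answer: $41209$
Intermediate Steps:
$\left(G{\left(11 \right)} - 214\right)^{2} = \left(11 - 214\right)^{2} = \left(-203\right)^{2} = 41209$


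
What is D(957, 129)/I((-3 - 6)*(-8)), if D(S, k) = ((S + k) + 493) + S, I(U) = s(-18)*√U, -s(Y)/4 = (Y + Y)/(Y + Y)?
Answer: -317*√2/6 ≈ -74.718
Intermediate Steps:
s(Y) = -4 (s(Y) = -4*(Y + Y)/(Y + Y) = -4*2*Y/(2*Y) = -4*2*Y*1/(2*Y) = -4*1 = -4)
I(U) = -4*√U
D(S, k) = 493 + k + 2*S (D(S, k) = (493 + S + k) + S = 493 + k + 2*S)
D(957, 129)/I((-3 - 6)*(-8)) = (493 + 129 + 2*957)/((-4*6*√2)) = (493 + 129 + 1914)/((-4*6*√2)) = 2536/((-24*√2)) = 2536*(-√2/48) = -317*√2/6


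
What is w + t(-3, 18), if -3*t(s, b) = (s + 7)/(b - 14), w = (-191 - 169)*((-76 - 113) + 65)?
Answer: 133919/3 ≈ 44640.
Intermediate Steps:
w = 44640 (w = -360*(-189 + 65) = -360*(-124) = 44640)
t(s, b) = -(7 + s)/(3*(-14 + b)) (t(s, b) = -(s + 7)/(3*(b - 14)) = -(7 + s)/(3*(-14 + b)))
w + t(-3, 18) = 44640 + (-7 - 1*(-3))/(3*(-14 + 18)) = 44640 + (⅓)*(-7 + 3)/4 = 44640 + (⅓)*(¼)*(-4) = 44640 - ⅓ = 133919/3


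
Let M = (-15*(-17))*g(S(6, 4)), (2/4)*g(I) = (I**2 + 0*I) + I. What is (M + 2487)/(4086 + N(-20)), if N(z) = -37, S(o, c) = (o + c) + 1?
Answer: 69807/4049 ≈ 17.241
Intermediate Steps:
S(o, c) = 1 + c + o (S(o, c) = (c + o) + 1 = 1 + c + o)
g(I) = 2*I + 2*I**2 (g(I) = 2*((I**2 + 0*I) + I) = 2*((I**2 + 0) + I) = 2*(I**2 + I) = 2*(I + I**2) = 2*I + 2*I**2)
M = 67320 (M = (-15*(-17))*(2*(1 + 4 + 6)*(1 + (1 + 4 + 6))) = 255*(2*11*(1 + 11)) = 255*(2*11*12) = 255*264 = 67320)
(M + 2487)/(4086 + N(-20)) = (67320 + 2487)/(4086 - 37) = 69807/4049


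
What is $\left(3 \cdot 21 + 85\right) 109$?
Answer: $16132$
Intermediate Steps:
$\left(3 \cdot 21 + 85\right) 109 = \left(63 + 85\right) 109 = 148 \cdot 109 = 16132$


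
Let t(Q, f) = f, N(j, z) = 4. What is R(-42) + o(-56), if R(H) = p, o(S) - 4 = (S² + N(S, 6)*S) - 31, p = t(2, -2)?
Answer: 2883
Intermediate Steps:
p = -2
o(S) = -27 + S² + 4*S (o(S) = 4 + ((S² + 4*S) - 31) = 4 + (-31 + S² + 4*S) = -27 + S² + 4*S)
R(H) = -2
R(-42) + o(-56) = -2 + (-27 + (-56)² + 4*(-56)) = -2 + (-27 + 3136 - 224) = -2 + 2885 = 2883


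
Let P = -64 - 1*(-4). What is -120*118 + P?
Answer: -14220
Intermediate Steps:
P = -60 (P = -64 + 4 = -60)
-120*118 + P = -120*118 - 60 = -14160 - 60 = -14220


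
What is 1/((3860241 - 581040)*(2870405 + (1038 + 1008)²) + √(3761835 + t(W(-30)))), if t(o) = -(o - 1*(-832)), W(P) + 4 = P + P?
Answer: 7713250239907/178482687790276179164852258 - √3761067/535448063370828537494556774 ≈ 4.3216e-14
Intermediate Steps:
W(P) = -4 + 2*P (W(P) = -4 + (P + P) = -4 + 2*P)
t(o) = -832 - o (t(o) = -(o + 832) = -(832 + o) = -832 - o)
1/((3860241 - 581040)*(2870405 + (1038 + 1008)²) + √(3761835 + t(W(-30)))) = 1/((3860241 - 581040)*(2870405 + (1038 + 1008)²) + √(3761835 + (-832 - (-4 + 2*(-30))))) = 1/(3279201*(2870405 + 2046²) + √(3761835 + (-832 - (-4 - 60)))) = 1/(3279201*(2870405 + 4186116) + √(3761835 + (-832 - 1*(-64)))) = 1/(3279201*7056521 + √(3761835 + (-832 + 64))) = 1/(23139750719721 + √(3761835 - 768)) = 1/(23139750719721 + √3761067)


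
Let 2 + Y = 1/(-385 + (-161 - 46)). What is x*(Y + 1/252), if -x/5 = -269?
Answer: -100211915/37296 ≈ -2686.9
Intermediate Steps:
Y = -1185/592 (Y = -2 + 1/(-385 + (-161 - 46)) = -2 + 1/(-385 - 207) = -2 + 1/(-592) = -2 - 1/592 = -1185/592 ≈ -2.0017)
x = 1345 (x = -5*(-269) = 1345)
x*(Y + 1/252) = 1345*(-1185/592 + 1/252) = 1345*(-74507/37296) = -100211915/37296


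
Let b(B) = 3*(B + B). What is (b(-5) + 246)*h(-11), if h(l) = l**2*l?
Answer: -287496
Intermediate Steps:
h(l) = l**3
b(B) = 6*B (b(B) = 3*(2*B) = 6*B)
(b(-5) + 246)*h(-11) = (6*(-5) + 246)*(-11)**3 = (-30 + 246)*(-1331) = 216*(-1331) = -287496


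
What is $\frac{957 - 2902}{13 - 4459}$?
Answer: $\frac{1945}{4446} \approx 0.43747$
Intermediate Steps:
$\frac{957 - 2902}{13 - 4459} = - \frac{1945}{-4446} = \left(-1945\right) \left(- \frac{1}{4446}\right) = \frac{1945}{4446}$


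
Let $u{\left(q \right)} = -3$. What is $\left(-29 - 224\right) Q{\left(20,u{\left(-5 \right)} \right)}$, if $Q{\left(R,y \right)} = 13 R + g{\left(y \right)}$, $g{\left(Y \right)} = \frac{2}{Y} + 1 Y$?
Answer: $- \frac{194557}{3} \approx -64852.0$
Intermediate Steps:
$g{\left(Y \right)} = Y + \frac{2}{Y}$ ($g{\left(Y \right)} = \frac{2}{Y} + Y = Y + \frac{2}{Y}$)
$Q{\left(R,y \right)} = y + \frac{2}{y} + 13 R$ ($Q{\left(R,y \right)} = 13 R + \left(y + \frac{2}{y}\right) = y + \frac{2}{y} + 13 R$)
$\left(-29 - 224\right) Q{\left(20,u{\left(-5 \right)} \right)} = \left(-29 - 224\right) \left(-3 + \frac{2}{-3} + 13 \cdot 20\right) = - 253 \left(-3 + 2 \left(- \frac{1}{3}\right) + 260\right) = - 253 \left(-3 - \frac{2}{3} + 260\right) = \left(-253\right) \frac{769}{3} = - \frac{194557}{3}$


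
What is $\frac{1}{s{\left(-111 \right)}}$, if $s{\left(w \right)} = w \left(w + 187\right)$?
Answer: $- \frac{1}{8436} \approx -0.00011854$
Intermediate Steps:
$s{\left(w \right)} = w \left(187 + w\right)$
$\frac{1}{s{\left(-111 \right)}} = \frac{1}{\left(-111\right) \left(187 - 111\right)} = \frac{1}{\left(-111\right) 76} = \frac{1}{-8436} = - \frac{1}{8436}$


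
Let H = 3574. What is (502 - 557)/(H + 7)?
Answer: -55/3581 ≈ -0.015359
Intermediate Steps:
(502 - 557)/(H + 7) = (502 - 557)/(3574 + 7) = -55/3581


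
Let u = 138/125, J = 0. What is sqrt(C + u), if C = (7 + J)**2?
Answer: sqrt(31315)/25 ≈ 7.0784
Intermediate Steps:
u = 138/125 (u = 138*(1/125) = 138/125 ≈ 1.1040)
C = 49 (C = (7 + 0)**2 = 7**2 = 49)
sqrt(C + u) = sqrt(49 + 138/125) = sqrt(6263/125) = sqrt(31315)/25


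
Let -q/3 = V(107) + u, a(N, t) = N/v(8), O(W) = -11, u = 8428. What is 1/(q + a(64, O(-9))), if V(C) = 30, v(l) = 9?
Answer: -9/228302 ≈ -3.9421e-5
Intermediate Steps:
a(N, t) = N/9
q = -25374 (q = -3*(30 + 8428) = -3*8458 = -25374)
1/(q + a(64, O(-9))) = 1/(-25374 + (⅑)*64) = 1/(-25374 + 64/9) = 1/(-228302/9) = -9/228302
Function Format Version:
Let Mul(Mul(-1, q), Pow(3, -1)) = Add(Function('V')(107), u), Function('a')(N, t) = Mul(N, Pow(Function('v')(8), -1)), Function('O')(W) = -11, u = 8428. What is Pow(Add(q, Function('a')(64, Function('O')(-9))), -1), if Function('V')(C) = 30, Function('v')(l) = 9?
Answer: Rational(-9, 228302) ≈ -3.9421e-5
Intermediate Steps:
Function('a')(N, t) = Mul(Rational(1, 9), N) (Function('a')(N, t) = Mul(N, Pow(9, -1)) = Mul(N, Rational(1, 9)) = Mul(Rational(1, 9), N))
q = -25374 (q = Mul(-3, Add(30, 8428)) = Mul(-3, 8458) = -25374)
Pow(Add(q, Function('a')(64, Function('O')(-9))), -1) = Pow(Add(-25374, Mul(Rational(1, 9), 64)), -1) = Pow(Add(-25374, Rational(64, 9)), -1) = Pow(Rational(-228302, 9), -1) = Rational(-9, 228302)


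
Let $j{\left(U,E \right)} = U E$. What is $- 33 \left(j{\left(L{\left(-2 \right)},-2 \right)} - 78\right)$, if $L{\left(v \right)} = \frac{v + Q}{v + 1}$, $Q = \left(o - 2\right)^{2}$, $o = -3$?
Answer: $1056$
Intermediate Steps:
$Q = 25$ ($Q = \left(-3 - 2\right)^{2} = \left(-5\right)^{2} = 25$)
$L{\left(v \right)} = \frac{25 + v}{1 + v}$ ($L{\left(v \right)} = \frac{v + 25}{v + 1} = \frac{25 + v}{1 + v}$)
$j{\left(U,E \right)} = E U$
$- 33 \left(j{\left(L{\left(-2 \right)},-2 \right)} - 78\right) = - 33 \left(- 2 \frac{25 - 2}{1 - 2} - 78\right) = - 33 \left(- 2 \frac{1}{-1} \cdot 23 - 78\right) = - 33 \left(- 2 \left(\left(-1\right) 23\right) - 78\right) = - 33 \left(\left(-2\right) \left(-23\right) - 78\right) = - 33 \left(46 - 78\right) = \left(-33\right) \left(-32\right) = 1056$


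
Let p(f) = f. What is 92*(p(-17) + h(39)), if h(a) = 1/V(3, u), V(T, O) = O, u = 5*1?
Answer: -7728/5 ≈ -1545.6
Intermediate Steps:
u = 5
h(a) = ⅕ (h(a) = 1/5 = ⅕)
92*(p(-17) + h(39)) = 92*(-17 + ⅕) = 92*(-84/5) = -7728/5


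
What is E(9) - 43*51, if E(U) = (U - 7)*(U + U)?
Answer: -2157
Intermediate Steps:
E(U) = 2*U*(-7 + U) (E(U) = (-7 + U)*(2*U) = 2*U*(-7 + U))
E(9) - 43*51 = 2*9*(-7 + 9) - 43*51 = 2*9*2 - 2193 = 36 - 2193 = -2157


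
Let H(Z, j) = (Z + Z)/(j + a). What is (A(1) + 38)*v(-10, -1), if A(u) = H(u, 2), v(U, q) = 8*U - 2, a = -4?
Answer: -3034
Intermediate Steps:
H(Z, j) = 2*Z/(-4 + j) (H(Z, j) = (Z + Z)/(j - 4) = (2*Z)/(-4 + j) = 2*Z/(-4 + j))
v(U, q) = -2 + 8*U
A(u) = -u (A(u) = 2*u/(-4 + 2) = 2*u/(-2) = 2*u*(-½) = -u)
(A(1) + 38)*v(-10, -1) = (-1*1 + 38)*(-2 + 8*(-10)) = (-1 + 38)*(-2 - 80) = 37*(-82) = -3034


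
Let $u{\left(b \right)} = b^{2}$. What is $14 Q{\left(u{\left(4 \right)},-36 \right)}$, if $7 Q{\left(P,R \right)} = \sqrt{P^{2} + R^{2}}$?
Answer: $8 \sqrt{97} \approx 78.791$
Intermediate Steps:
$Q{\left(P,R \right)} = \frac{\sqrt{P^{2} + R^{2}}}{7}$
$14 Q{\left(u{\left(4 \right)},-36 \right)} = 14 \frac{\sqrt{\left(4^{2}\right)^{2} + \left(-36\right)^{2}}}{7} = 14 \frac{\sqrt{16^{2} + 1296}}{7} = 14 \frac{\sqrt{256 + 1296}}{7} = 14 \frac{\sqrt{1552}}{7} = 14 \frac{4 \sqrt{97}}{7} = 8 \sqrt{97}$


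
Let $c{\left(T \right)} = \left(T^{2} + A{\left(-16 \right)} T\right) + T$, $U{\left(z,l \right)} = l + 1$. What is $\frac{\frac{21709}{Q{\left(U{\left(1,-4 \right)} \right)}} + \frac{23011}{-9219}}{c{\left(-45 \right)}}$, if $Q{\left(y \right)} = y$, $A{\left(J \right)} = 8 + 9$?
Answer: $- \frac{66734768}{11201085} \approx -5.9579$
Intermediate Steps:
$A{\left(J \right)} = 17$
$U{\left(z,l \right)} = 1 + l$
$c{\left(T \right)} = T^{2} + 18 T$ ($c{\left(T \right)} = \left(T^{2} + 17 T\right) + T = T^{2} + 18 T$)
$\frac{\frac{21709}{Q{\left(U{\left(1,-4 \right)} \right)}} + \frac{23011}{-9219}}{c{\left(-45 \right)}} = \frac{\frac{21709}{1 - 4} + \frac{23011}{-9219}}{\left(-45\right) \left(18 - 45\right)} = \frac{\frac{21709}{-3} + 23011 \left(- \frac{1}{9219}\right)}{\left(-45\right) \left(-27\right)} = \frac{21709 \left(- \frac{1}{3}\right) - \frac{23011}{9219}}{1215} = \left(- \frac{21709}{3} - \frac{23011}{9219}\right) \frac{1}{1215} = \left(- \frac{66734768}{9219}\right) \frac{1}{1215} = - \frac{66734768}{11201085}$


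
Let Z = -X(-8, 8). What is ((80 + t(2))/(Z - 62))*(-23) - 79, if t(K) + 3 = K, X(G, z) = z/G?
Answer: -3002/61 ≈ -49.213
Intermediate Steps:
t(K) = -3 + K
Z = 1 (Z = -8/(-8) = -8*(-1)/8 = -1*(-1) = 1)
((80 + t(2))/(Z - 62))*(-23) - 79 = ((80 + (-3 + 2))/(1 - 62))*(-23) - 79 = ((80 - 1)/(-61))*(-23) - 79 = (79*(-1/61))*(-23) - 79 = -79/61*(-23) - 79 = 1817/61 - 79 = -3002/61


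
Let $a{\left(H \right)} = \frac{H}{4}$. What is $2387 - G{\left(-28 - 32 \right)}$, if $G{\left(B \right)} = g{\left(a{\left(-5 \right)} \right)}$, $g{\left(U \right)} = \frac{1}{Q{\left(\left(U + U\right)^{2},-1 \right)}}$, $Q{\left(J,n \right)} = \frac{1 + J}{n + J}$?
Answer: $\frac{69202}{29} \approx 2386.3$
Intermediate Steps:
$a{\left(H \right)} = \frac{H}{4}$ ($a{\left(H \right)} = H \frac{1}{4} = \frac{H}{4}$)
$Q{\left(J,n \right)} = \frac{1 + J}{J + n}$
$g{\left(U \right)} = \frac{-1 + 4 U^{2}}{1 + 4 U^{2}}$ ($g{\left(U \right)} = \frac{1}{\frac{1}{\left(U + U\right)^{2} - 1} \left(1 + \left(U + U\right)^{2}\right)} = \frac{1}{\frac{1}{\left(2 U\right)^{2} - 1} \left(1 + \left(2 U\right)^{2}\right)} = \frac{1}{\frac{1}{4 U^{2} - 1} \left(1 + 4 U^{2}\right)} = \frac{1}{\frac{1}{-1 + 4 U^{2}} \left(1 + 4 U^{2}\right)} = \frac{-1 + 4 U^{2}}{1 + 4 U^{2}}$)
$G{\left(B \right)} = \frac{21}{29}$ ($G{\left(B \right)} = \frac{-1 + 4 \left(\frac{1}{4} \left(-5\right)\right)^{2}}{1 + 4 \left(\frac{1}{4} \left(-5\right)\right)^{2}} = \frac{-1 + 4 \left(- \frac{5}{4}\right)^{2}}{1 + 4 \left(- \frac{5}{4}\right)^{2}} = \frac{-1 + 4 \cdot \frac{25}{16}}{1 + 4 \cdot \frac{25}{16}} = \frac{-1 + \frac{25}{4}}{1 + \frac{25}{4}} = \frac{1}{\frac{29}{4}} \cdot \frac{21}{4} = \frac{4}{29} \cdot \frac{21}{4} = \frac{21}{29}$)
$2387 - G{\left(-28 - 32 \right)} = 2387 - \frac{21}{29} = \frac{69202}{29}$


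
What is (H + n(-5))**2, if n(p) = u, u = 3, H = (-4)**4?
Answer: 67081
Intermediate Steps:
H = 256
n(p) = 3
(H + n(-5))**2 = (256 + 3)**2 = 259**2 = 67081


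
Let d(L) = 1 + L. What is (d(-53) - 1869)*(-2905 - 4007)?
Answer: 13277952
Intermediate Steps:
(d(-53) - 1869)*(-2905 - 4007) = ((1 - 53) - 1869)*(-2905 - 4007) = (-52 - 1869)*(-6912) = -1921*(-6912) = 13277952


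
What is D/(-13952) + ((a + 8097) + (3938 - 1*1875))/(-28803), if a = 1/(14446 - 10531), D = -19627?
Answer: 1658253676363/1573279770240 ≈ 1.0540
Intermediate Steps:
a = 1/3915 ≈ 0.00025543
D/(-13952) + ((a + 8097) + (3938 - 1*1875))/(-28803) = -19627/(-13952) + ((1/3915 + 8097) + (3938 - 1*1875))/(-28803) = -19627*(-1/13952) + (31699756/3915 + (3938 - 1875))*(-1/28803) = 19627/13952 + (31699756/3915 + 2063)*(-1/28803) = 19627/13952 + (39776401/3915)*(-1/28803) = 19627/13952 - 39776401/112763745 = 1658253676363/1573279770240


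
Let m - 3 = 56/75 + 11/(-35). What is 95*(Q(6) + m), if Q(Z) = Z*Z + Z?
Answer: 453188/105 ≈ 4316.1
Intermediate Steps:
m = 1802/525 (m = 3 + (56/75 + 11/(-35)) = 3 + (56*(1/75) + 11*(-1/35)) = 3 + (56/75 - 11/35) = 3 + 227/525 = 1802/525 ≈ 3.4324)
Q(Z) = Z + Z² (Q(Z) = Z² + Z = Z + Z²)
95*(Q(6) + m) = 95*(6*(1 + 6) + 1802/525) = 95*(6*7 + 1802/525) = 95*(42 + 1802/525) = 95*(23852/525) = 453188/105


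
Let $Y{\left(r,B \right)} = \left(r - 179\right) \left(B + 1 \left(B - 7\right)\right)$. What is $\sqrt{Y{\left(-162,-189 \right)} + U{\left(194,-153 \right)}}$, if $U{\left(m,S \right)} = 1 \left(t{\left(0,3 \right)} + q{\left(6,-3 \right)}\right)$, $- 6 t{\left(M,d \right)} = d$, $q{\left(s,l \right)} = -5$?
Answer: $\frac{\sqrt{525118}}{2} \approx 362.33$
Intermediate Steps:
$t{\left(M,d \right)} = - \frac{d}{6}$
$Y{\left(r,B \right)} = \left(-179 + r\right) \left(-7 + 2 B\right)$ ($Y{\left(r,B \right)} = \left(-179 + r\right) \left(B + 1 \left(-7 + B\right)\right) = \left(-179 + r\right) \left(B + \left(-7 + B\right)\right) = \left(-179 + r\right) \left(-7 + 2 B\right)$)
$U{\left(m,S \right)} = - \frac{11}{2}$ ($U{\left(m,S \right)} = 1 \left(\left(- \frac{1}{6}\right) 3 - 5\right) = 1 \left(- \frac{1}{2} - 5\right) = 1 \left(- \frac{11}{2}\right) = - \frac{11}{2}$)
$\sqrt{Y{\left(-162,-189 \right)} + U{\left(194,-153 \right)}} = \sqrt{\left(1253 - -67662 - -1134 + 2 \left(-189\right) \left(-162\right)\right) - \frac{11}{2}} = \sqrt{\left(1253 + 67662 + 1134 + 61236\right) - \frac{11}{2}} = \sqrt{131285 - \frac{11}{2}} = \sqrt{\frac{262559}{2}} = \frac{\sqrt{525118}}{2}$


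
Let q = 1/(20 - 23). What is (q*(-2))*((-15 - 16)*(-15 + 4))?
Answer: 682/3 ≈ 227.33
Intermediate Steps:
q = -⅓ (q = 1/(-3) = -⅓ ≈ -0.33333)
(q*(-2))*((-15 - 16)*(-15 + 4)) = (-⅓*(-2))*((-15 - 16)*(-15 + 4)) = 2*(-31*(-11))/3 = (⅔)*341 = 682/3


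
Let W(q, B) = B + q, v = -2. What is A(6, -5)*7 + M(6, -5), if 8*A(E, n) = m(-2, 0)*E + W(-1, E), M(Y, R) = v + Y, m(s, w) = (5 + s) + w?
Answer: 193/8 ≈ 24.125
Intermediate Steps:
m(s, w) = 5 + s + w
M(Y, R) = -2 + Y
A(E, n) = -⅛ + E/2 (A(E, n) = ((5 - 2 + 0)*E + (E - 1))/8 = (3*E + (-1 + E))/8 = (-1 + 4*E)/8 = -⅛ + E/2)
A(6, -5)*7 + M(6, -5) = (-⅛ + (½)*6)*7 + (-2 + 6) = (-⅛ + 3)*7 + 4 = (23/8)*7 + 4 = 161/8 + 4 = 193/8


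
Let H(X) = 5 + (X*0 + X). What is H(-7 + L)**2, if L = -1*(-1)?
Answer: 1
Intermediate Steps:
L = 1
H(X) = 5 + X (H(X) = 5 + (0 + X) = 5 + X)
H(-7 + L)**2 = (5 + (-7 + 1))**2 = (5 - 6)**2 = (-1)**2 = 1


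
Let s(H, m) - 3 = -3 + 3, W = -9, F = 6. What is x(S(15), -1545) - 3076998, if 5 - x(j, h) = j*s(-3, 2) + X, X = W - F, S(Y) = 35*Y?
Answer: -3078553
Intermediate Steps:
s(H, m) = 3 (s(H, m) = 3 + (-3 + 3) = 3 + 0 = 3)
X = -15 (X = -9 - 1*6 = -9 - 6 = -15)
x(j, h) = 20 - 3*j (x(j, h) = 5 - (j*3 - 15) = 5 - (3*j - 15) = 5 - (-15 + 3*j) = 5 + (15 - 3*j) = 20 - 3*j)
x(S(15), -1545) - 3076998 = (20 - 105*15) - 3076998 = (20 - 3*525) - 3076998 = (20 - 1575) - 3076998 = -1555 - 3076998 = -3078553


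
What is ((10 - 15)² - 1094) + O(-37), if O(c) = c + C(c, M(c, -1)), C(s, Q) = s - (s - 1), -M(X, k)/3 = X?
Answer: -1105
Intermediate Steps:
M(X, k) = -3*X
C(s, Q) = 1 (C(s, Q) = s - (-1 + s) = s + (1 - s) = 1)
O(c) = 1 + c (O(c) = c + 1 = 1 + c)
((10 - 15)² - 1094) + O(-37) = ((10 - 15)² - 1094) + (1 - 37) = ((-5)² - 1094) - 36 = (25 - 1094) - 36 = -1069 - 36 = -1105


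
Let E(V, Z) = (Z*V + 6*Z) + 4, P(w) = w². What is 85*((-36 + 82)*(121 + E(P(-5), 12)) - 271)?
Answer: 1920235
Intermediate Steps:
E(V, Z) = 4 + 6*Z + V*Z (E(V, Z) = (V*Z + 6*Z) + 4 = (6*Z + V*Z) + 4 = 4 + 6*Z + V*Z)
85*((-36 + 82)*(121 + E(P(-5), 12)) - 271) = 85*((-36 + 82)*(121 + (4 + 6*12 + (-5)²*12)) - 271) = 85*(46*(121 + (4 + 72 + 25*12)) - 271) = 85*(46*(121 + (4 + 72 + 300)) - 271) = 85*(46*(121 + 376) - 271) = 85*(46*497 - 271) = 85*(22862 - 271) = 85*22591 = 1920235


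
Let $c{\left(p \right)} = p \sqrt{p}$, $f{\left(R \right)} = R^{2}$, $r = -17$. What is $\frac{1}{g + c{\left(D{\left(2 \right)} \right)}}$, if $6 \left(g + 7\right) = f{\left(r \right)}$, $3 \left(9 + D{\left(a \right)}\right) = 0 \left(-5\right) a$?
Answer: $\frac{1482}{87253} + \frac{972 i}{87253} \approx 0.016985 + 0.01114 i$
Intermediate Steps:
$D{\left(a \right)} = -9$ ($D{\left(a \right)} = -9 + \frac{0 \left(-5\right) a}{3} = -9 + \frac{0 a}{3} = -9 + \frac{1}{3} \cdot 0 = -9 + 0 = -9$)
$g = \frac{247}{6}$ ($g = -7 + \frac{\left(-17\right)^{2}}{6} = -7 + \frac{1}{6} \cdot 289 = -7 + \frac{289}{6} = \frac{247}{6} \approx 41.167$)
$c{\left(p \right)} = p^{\frac{3}{2}}$
$\frac{1}{g + c{\left(D{\left(2 \right)} \right)}} = \frac{1}{\frac{247}{6} + \left(-9\right)^{\frac{3}{2}}} = \frac{1}{\frac{247}{6} - 27 i} = \frac{36 \left(\frac{247}{6} + 27 i\right)}{87253}$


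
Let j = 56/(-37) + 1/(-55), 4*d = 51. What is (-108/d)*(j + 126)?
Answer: -36474192/34595 ≈ -1054.3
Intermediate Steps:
d = 51/4 (d = (1/4)*51 = 51/4 ≈ 12.750)
j = -3117/2035 (j = 56*(-1/37) + 1*(-1/55) = -56/37 - 1/55 = -3117/2035 ≈ -1.5317)
(-108/d)*(j + 126) = (-108/51/4)*(-3117/2035 + 126) = -108*4/51*(253293/2035) = -144/17*253293/2035 = -36474192/34595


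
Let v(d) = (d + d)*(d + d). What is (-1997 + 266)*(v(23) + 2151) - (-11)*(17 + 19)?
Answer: -7385781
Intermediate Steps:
v(d) = 4*d**2 (v(d) = (2*d)*(2*d) = 4*d**2)
(-1997 + 266)*(v(23) + 2151) - (-11)*(17 + 19) = (-1997 + 266)*(4*23**2 + 2151) - (-11)*(17 + 19) = -1731*(4*529 + 2151) - (-11)*36 = -1731*(2116 + 2151) - 1*(-396) = -1731*4267 + 396 = -7386177 + 396 = -7385781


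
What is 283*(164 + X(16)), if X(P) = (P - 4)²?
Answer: 87164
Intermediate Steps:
X(P) = (-4 + P)²
283*(164 + X(16)) = 283*(164 + (-4 + 16)²) = 283*(164 + 12²) = 283*(164 + 144) = 283*308 = 87164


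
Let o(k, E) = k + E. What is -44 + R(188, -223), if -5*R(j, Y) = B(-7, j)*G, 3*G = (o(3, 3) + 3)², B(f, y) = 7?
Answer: -409/5 ≈ -81.800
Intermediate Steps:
o(k, E) = E + k
G = 27 (G = ((3 + 3) + 3)²/3 = (6 + 3)²/3 = (⅓)*9² = (⅓)*81 = 27)
R(j, Y) = -189/5 (R(j, Y) = -7*27/5 = -⅕*189 = -189/5)
-44 + R(188, -223) = -44 - 189/5 = -409/5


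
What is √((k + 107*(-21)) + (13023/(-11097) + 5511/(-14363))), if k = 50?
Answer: I*√76614636369824897/5903193 ≈ 46.889*I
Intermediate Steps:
√((k + 107*(-21)) + (13023/(-11097) + 5511/(-14363))) = √((50 + 107*(-21)) + (13023/(-11097) + 5511/(-14363))) = √((50 - 2247) + (13023*(-1/11097) + 5511*(-1/14363))) = √(-2197 + (-1447/1233 - 5511/14363)) = √(-2197 - 27578324/17709579) = √(-38935523387/17709579) = I*√76614636369824897/5903193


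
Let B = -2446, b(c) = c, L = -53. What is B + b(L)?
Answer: -2499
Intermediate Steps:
B + b(L) = -2446 - 53 = -2499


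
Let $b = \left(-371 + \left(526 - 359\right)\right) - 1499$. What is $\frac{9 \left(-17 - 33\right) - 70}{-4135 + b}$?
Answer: $\frac{260}{2919} \approx 0.089072$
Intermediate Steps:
$b = -1703$ ($b = \left(-371 + 167\right) - 1499 = -204 - 1499 = -1703$)
$\frac{9 \left(-17 - 33\right) - 70}{-4135 + b} = \frac{9 \left(-17 - 33\right) - 70}{-4135 - 1703} = \frac{9 \left(-50\right) - 70}{-5838} = \left(-450 - 70\right) \left(- \frac{1}{5838}\right) = \left(-520\right) \left(- \frac{1}{5838}\right) = \frac{260}{2919}$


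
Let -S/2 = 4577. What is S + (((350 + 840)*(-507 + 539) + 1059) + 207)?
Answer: 30192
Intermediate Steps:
S = -9154 (S = -2*4577 = -9154)
S + (((350 + 840)*(-507 + 539) + 1059) + 207) = -9154 + (((350 + 840)*(-507 + 539) + 1059) + 207) = -9154 + ((1190*32 + 1059) + 207) = -9154 + ((38080 + 1059) + 207) = -9154 + (39139 + 207) = -9154 + 39346 = 30192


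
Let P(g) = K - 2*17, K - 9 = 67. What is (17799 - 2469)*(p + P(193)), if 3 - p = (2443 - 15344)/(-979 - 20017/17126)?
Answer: 55734891910/114193 ≈ 4.8808e+5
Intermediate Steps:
K = 76 (K = 9 + 67 = 76)
p = -24369059/2398053 (p = 3 - (2443 - 15344)/(-979 - 20017/17126) = 3 - (-12901)/(-979 - 20017*1/17126) = 3 - (-12901)/(-979 - 20017/17126) = 3 - (-12901)/(-16786371/17126) = 3 - (-12901)*(-17126)/16786371 = 3 - 1*31563218/2398053 = 3 - 31563218/2398053 = -24369059/2398053 ≈ -10.162)
P(g) = 42 (P(g) = 76 - 2*17 = 76 - 34 = 42)
(17799 - 2469)*(p + P(193)) = (17799 - 2469)*(-24369059/2398053 + 42) = 15330*(76349167/2398053) = 55734891910/114193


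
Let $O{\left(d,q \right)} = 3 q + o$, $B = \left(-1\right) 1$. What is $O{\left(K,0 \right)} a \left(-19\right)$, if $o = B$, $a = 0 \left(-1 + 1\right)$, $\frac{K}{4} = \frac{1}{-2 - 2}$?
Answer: $0$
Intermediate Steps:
$B = -1$
$K = -1$ ($K = \frac{4}{-2 - 2} = \frac{4}{-4} = 4 \left(- \frac{1}{4}\right) = -1$)
$a = 0$ ($a = 0 \cdot 0 = 0$)
$o = -1$
$O{\left(d,q \right)} = -1 + 3 q$ ($O{\left(d,q \right)} = 3 q - 1 = -1 + 3 q$)
$O{\left(K,0 \right)} a \left(-19\right) = \left(-1 + 3 \cdot 0\right) 0 \left(-19\right) = \left(-1 + 0\right) 0 \left(-19\right) = \left(-1\right) 0 \left(-19\right) = 0 \left(-19\right) = 0$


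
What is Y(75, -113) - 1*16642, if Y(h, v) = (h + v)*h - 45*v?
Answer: -14407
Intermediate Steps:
Y(h, v) = -45*v + h*(h + v) (Y(h, v) = h*(h + v) - 45*v = -45*v + h*(h + v))
Y(75, -113) - 1*16642 = (75² - 45*(-113) + 75*(-113)) - 1*16642 = (5625 + 5085 - 8475) - 16642 = 2235 - 16642 = -14407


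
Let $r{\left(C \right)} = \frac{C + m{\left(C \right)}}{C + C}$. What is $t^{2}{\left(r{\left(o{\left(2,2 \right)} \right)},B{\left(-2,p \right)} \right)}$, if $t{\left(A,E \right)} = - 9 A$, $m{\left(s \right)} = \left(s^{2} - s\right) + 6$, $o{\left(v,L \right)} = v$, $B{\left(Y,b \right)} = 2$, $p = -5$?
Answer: $\frac{2025}{4} \approx 506.25$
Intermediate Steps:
$m{\left(s \right)} = 6 + s^{2} - s$
$r{\left(C \right)} = \frac{6 + C^{2}}{2 C}$ ($r{\left(C \right)} = \frac{C + \left(6 + C^{2} - C\right)}{C + C} = \frac{6 + C^{2}}{2 C}$)
$t^{2}{\left(r{\left(o{\left(2,2 \right)} \right)},B{\left(-2,p \right)} \right)} = \left(- 9 \left(\frac{1}{2} \cdot 2 + \frac{3}{2}\right)\right)^{2} = \left(- 9 \left(1 + 3 \cdot \frac{1}{2}\right)\right)^{2} = \left(- 9 \left(1 + \frac{3}{2}\right)\right)^{2} = \left(\left(-9\right) \frac{5}{2}\right)^{2} = \left(- \frac{45}{2}\right)^{2} = \frac{2025}{4}$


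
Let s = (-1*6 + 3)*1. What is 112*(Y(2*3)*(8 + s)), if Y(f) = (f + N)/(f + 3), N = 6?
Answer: 2240/3 ≈ 746.67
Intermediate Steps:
Y(f) = (6 + f)/(3 + f) (Y(f) = (f + 6)/(f + 3) = (6 + f)/(3 + f))
s = -3 (s = (-6 + 3)*1 = -3*1 = -3)
112*(Y(2*3)*(8 + s)) = 112*(((6 + 2*3)/(3 + 2*3))*(8 - 3)) = 112*(((6 + 6)/(3 + 6))*5) = 112*((12/9)*5) = 112*(((⅑)*12)*5) = 112*((4/3)*5) = 112*(20/3) = 2240/3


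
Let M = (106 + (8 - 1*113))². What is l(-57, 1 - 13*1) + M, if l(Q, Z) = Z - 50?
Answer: -61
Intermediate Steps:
M = 1 (M = (106 + (8 - 113))² = (106 - 105)² = 1² = 1)
l(Q, Z) = -50 + Z
l(-57, 1 - 13*1) + M = (-50 + (1 - 13*1)) + 1 = (-50 + (1 - 13)) + 1 = (-50 - 12) + 1 = -62 + 1 = -61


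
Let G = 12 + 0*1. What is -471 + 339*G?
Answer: 3597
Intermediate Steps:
G = 12 (G = 12 + 0 = 12)
-471 + 339*G = -471 + 339*12 = -471 + 4068 = 3597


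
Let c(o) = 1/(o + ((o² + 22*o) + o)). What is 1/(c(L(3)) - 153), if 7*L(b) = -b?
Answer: -495/75784 ≈ -0.0065317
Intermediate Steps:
L(b) = -b/7 (L(b) = (-b)/7 = -b/7)
c(o) = 1/(o² + 24*o) (c(o) = 1/(o + (o² + 23*o)) = 1/(o² + 24*o))
1/(c(L(3)) - 153) = 1/(1/(((-⅐*3))*(24 - ⅐*3)) - 153) = 1/(1/((-3/7)*(24 - 3/7)) - 153) = 1/(-7/(3*165/7) - 153) = 1/(-7/3*7/165 - 153) = 1/(-49/495 - 153) = 1/(-75784/495) = -495/75784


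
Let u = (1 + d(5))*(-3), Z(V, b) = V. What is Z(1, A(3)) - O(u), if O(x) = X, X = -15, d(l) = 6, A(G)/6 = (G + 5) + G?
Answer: 16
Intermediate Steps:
A(G) = 30 + 12*G (A(G) = 6*((G + 5) + G) = 6*((5 + G) + G) = 6*(5 + 2*G) = 30 + 12*G)
u = -21 (u = (1 + 6)*(-3) = 7*(-3) = -21)
O(x) = -15
Z(1, A(3)) - O(u) = 1 - 1*(-15) = 1 + 15 = 16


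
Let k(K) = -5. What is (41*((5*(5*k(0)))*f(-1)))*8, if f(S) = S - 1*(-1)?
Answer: 0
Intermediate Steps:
f(S) = 1 + S (f(S) = S + 1 = 1 + S)
(41*((5*(5*k(0)))*f(-1)))*8 = (41*((5*(5*(-5)))*(1 - 1)))*8 = (41*((5*(-25))*0))*8 = (41*(-125*0))*8 = (41*0)*8 = 0*8 = 0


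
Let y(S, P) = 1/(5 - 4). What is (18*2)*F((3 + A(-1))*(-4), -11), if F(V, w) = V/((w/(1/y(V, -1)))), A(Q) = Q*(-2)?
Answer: 720/11 ≈ 65.455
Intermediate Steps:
y(S, P) = 1 (y(S, P) = 1/1 = 1)
A(Q) = -2*Q
F(V, w) = V/w (F(V, w) = V/((w/(1/1))) = V/((w/1)) = V/((w*1)) = V/w)
(18*2)*F((3 + A(-1))*(-4), -11) = (18*2)*(((3 - 2*(-1))*(-4))/(-11)) = 36*(((3 + 2)*(-4))*(-1/11)) = 36*((5*(-4))*(-1/11)) = 36*(-20*(-1/11)) = 36*(20/11) = 720/11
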